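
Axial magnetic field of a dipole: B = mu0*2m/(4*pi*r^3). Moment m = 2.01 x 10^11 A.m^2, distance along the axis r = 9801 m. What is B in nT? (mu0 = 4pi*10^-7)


m = 2.01 x 10^11 = 201000000000 A.m^2
2m = 402000000000 A.m^2
r^3 = 9801^3 = 941480149401
B = (4pi*10^-7) * 402000000000 / (4*pi * 941480149401) * 1e9
= 505168.098697 / 11830988483435.21 * 1e9
= 42.6987 nT

42.6987


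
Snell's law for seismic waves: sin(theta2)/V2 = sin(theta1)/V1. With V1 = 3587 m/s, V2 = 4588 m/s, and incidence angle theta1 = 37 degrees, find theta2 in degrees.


sin(theta1) = sin(37 deg) = 0.601815
sin(theta2) = V2/V1 * sin(theta1) = 4588/3587 * 0.601815 = 0.769759
theta2 = arcsin(0.769759) = 50.3323 degrees

50.3323


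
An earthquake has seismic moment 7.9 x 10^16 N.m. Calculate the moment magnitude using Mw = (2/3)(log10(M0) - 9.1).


log10(M0) = log10(7.9 x 10^16) = 16.8976
Mw = 2/3 * (16.8976 - 9.1)
= 2/3 * 7.7976
= 5.2

5.2


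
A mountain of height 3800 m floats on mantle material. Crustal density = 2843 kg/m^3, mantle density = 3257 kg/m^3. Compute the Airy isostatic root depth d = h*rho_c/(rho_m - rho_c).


rho_m - rho_c = 3257 - 2843 = 414
d = 3800 * 2843 / 414
= 10803400 / 414
= 26095.17 m

26095.17


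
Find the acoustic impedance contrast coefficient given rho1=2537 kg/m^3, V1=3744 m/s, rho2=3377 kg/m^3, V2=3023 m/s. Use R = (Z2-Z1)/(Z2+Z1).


Z1 = 2537 * 3744 = 9498528
Z2 = 3377 * 3023 = 10208671
R = (10208671 - 9498528) / (10208671 + 9498528) = 710143 / 19707199 = 0.036

0.036


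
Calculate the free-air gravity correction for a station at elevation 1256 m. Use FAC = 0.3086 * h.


FAC = 0.3086 * h
= 0.3086 * 1256
= 387.6016 mGal

387.6016


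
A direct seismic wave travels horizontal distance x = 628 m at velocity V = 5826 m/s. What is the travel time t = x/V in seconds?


t = x / V
= 628 / 5826
= 0.1078 s

0.1078


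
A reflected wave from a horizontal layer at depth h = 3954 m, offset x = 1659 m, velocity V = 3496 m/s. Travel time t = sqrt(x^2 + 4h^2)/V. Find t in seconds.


x^2 + 4h^2 = 1659^2 + 4*3954^2 = 2752281 + 62536464 = 65288745
sqrt(65288745) = 8080.1451
t = 8080.1451 / 3496 = 2.3113 s

2.3113


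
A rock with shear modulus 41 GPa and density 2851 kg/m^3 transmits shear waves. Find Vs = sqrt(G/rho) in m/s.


Convert G to Pa: G = 41e9 Pa
Compute G/rho = 41e9 / 2851 = 14380918.9758
Vs = sqrt(14380918.9758) = 3792.22 m/s

3792.22


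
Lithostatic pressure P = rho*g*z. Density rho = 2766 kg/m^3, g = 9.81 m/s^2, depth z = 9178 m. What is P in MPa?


P = rho * g * z / 1e6
= 2766 * 9.81 * 9178 / 1e6
= 249040073.88 / 1e6
= 249.0401 MPa

249.0401


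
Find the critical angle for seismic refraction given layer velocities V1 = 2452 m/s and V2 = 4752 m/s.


V1/V2 = 2452/4752 = 0.515993
theta_c = arcsin(0.515993) = 31.0639 degrees

31.0639


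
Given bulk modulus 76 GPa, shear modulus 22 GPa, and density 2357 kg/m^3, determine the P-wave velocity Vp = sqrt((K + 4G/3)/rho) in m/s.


First compute the effective modulus:
K + 4G/3 = 76e9 + 4*22e9/3 = 105333333333.33 Pa
Then divide by density:
105333333333.33 / 2357 = 44689577.1461 Pa/(kg/m^3)
Take the square root:
Vp = sqrt(44689577.1461) = 6685.03 m/s

6685.03


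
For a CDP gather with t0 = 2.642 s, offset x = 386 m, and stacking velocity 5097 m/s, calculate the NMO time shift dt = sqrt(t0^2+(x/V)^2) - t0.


x/Vnmo = 386/5097 = 0.075731
(x/Vnmo)^2 = 0.005735
t0^2 = 6.980164
sqrt(6.980164 + 0.005735) = 2.643085
dt = 2.643085 - 2.642 = 0.001085

0.001085


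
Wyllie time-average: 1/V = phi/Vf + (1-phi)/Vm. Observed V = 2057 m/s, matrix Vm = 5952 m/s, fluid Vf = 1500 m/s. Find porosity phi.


1/V - 1/Vm = 1/2057 - 1/5952 = 0.00031813
1/Vf - 1/Vm = 1/1500 - 1/5952 = 0.00049866
phi = 0.00031813 / 0.00049866 = 0.638

0.638


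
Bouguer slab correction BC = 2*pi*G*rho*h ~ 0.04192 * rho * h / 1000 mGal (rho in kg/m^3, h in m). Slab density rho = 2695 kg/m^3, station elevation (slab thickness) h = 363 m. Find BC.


BC = 0.04192 * rho * h / 1000
= 0.04192 * 2695 * 363 / 1000
= 41.0097 mGal

41.0097


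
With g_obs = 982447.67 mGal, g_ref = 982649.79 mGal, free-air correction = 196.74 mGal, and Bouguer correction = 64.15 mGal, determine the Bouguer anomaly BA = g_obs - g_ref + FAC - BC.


BA = g_obs - g_ref + FAC - BC
= 982447.67 - 982649.79 + 196.74 - 64.15
= -69.53 mGal

-69.53


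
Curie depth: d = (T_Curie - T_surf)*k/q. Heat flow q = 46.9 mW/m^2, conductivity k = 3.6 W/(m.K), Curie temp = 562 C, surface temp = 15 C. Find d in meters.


T_Curie - T_surf = 562 - 15 = 547 C
Convert q to W/m^2: 46.9 mW/m^2 = 0.0469 W/m^2
d = 547 * 3.6 / 0.0469 = 41987.21 m

41987.21


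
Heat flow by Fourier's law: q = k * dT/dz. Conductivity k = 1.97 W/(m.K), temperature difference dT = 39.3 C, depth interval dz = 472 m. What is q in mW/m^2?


q = k * dT / dz * 1000
= 1.97 * 39.3 / 472 * 1000
= 0.164028 * 1000
= 164.0275 mW/m^2

164.0275


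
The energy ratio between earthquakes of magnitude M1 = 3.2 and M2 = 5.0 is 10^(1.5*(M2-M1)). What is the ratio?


M2 - M1 = 5.0 - 3.2 = 1.8
1.5 * 1.8 = 2.7
ratio = 10^2.7 = 501.19

501.19


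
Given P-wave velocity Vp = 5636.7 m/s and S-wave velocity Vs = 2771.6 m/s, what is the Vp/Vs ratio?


Vp/Vs = 5636.7 / 2771.6
= 2.0337

2.0337


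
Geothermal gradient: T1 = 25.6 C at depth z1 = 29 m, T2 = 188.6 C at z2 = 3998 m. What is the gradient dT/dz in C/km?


dT = 188.6 - 25.6 = 163.0 C
dz = 3998 - 29 = 3969 m
gradient = dT/dz * 1000 = 163.0/3969 * 1000 = 41.0683 C/km

41.0683


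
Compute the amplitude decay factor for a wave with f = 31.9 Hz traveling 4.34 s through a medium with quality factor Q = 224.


pi*f*t/Q = pi*31.9*4.34/224 = 1.941701
A/A0 = exp(-1.941701) = 0.14346

0.14346


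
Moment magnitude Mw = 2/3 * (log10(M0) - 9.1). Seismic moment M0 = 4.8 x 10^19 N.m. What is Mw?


log10(M0) = log10(4.8 x 10^19) = 19.6812
Mw = 2/3 * (19.6812 - 9.1)
= 2/3 * 10.5812
= 7.05

7.05


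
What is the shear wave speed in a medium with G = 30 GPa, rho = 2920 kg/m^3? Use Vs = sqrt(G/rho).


Convert G to Pa: G = 30e9 Pa
Compute G/rho = 30e9 / 2920 = 10273972.6027
Vs = sqrt(10273972.6027) = 3205.3 m/s

3205.3


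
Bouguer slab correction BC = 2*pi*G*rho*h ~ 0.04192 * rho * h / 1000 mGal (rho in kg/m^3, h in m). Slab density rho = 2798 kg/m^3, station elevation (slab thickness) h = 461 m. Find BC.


BC = 0.04192 * rho * h / 1000
= 0.04192 * 2798 * 461 / 1000
= 54.0717 mGal

54.0717


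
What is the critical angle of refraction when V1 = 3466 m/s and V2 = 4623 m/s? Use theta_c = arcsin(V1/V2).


V1/V2 = 3466/4623 = 0.74973
theta_c = arcsin(0.74973) = 48.567 degrees

48.567


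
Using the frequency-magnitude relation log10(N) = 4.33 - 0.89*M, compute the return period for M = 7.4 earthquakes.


log10(N) = 4.33 - 0.89*7.4 = -2.256
N = 10^-2.256 = 0.005546
T = 1/N = 1/0.005546 = 180.3018 years

180.3018


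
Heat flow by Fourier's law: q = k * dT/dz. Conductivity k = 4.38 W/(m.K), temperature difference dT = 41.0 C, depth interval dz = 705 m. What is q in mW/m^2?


q = k * dT / dz * 1000
= 4.38 * 41.0 / 705 * 1000
= 0.254723 * 1000
= 254.7234 mW/m^2

254.7234


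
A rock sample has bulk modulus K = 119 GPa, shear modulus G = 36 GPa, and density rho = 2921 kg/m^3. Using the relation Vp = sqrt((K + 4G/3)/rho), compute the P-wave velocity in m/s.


First compute the effective modulus:
K + 4G/3 = 119e9 + 4*36e9/3 = 167000000000.0 Pa
Then divide by density:
167000000000.0 / 2921 = 57172201.3009 Pa/(kg/m^3)
Take the square root:
Vp = sqrt(57172201.3009) = 7561.23 m/s

7561.23


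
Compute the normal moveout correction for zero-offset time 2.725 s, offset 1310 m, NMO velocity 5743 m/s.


x/Vnmo = 1310/5743 = 0.228104
(x/Vnmo)^2 = 0.052031
t0^2 = 7.425625
sqrt(7.425625 + 0.052031) = 2.73453
dt = 2.73453 - 2.725 = 0.00953

0.00953


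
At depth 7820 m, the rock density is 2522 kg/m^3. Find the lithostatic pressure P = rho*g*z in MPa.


P = rho * g * z / 1e6
= 2522 * 9.81 * 7820 / 1e6
= 193473212.4 / 1e6
= 193.4732 MPa

193.4732


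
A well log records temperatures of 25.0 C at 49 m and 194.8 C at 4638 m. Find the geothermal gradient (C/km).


dT = 194.8 - 25.0 = 169.8 C
dz = 4638 - 49 = 4589 m
gradient = dT/dz * 1000 = 169.8/4589 * 1000 = 37.0015 C/km

37.0015


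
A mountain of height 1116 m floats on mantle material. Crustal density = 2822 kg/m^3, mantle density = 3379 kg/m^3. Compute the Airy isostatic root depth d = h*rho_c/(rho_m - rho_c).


rho_m - rho_c = 3379 - 2822 = 557
d = 1116 * 2822 / 557
= 3149352 / 557
= 5654.13 m

5654.13


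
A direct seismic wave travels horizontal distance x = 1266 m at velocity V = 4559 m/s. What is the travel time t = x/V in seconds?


t = x / V
= 1266 / 4559
= 0.2777 s

0.2777


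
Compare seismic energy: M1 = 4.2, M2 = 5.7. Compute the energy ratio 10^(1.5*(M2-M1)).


M2 - M1 = 5.7 - 4.2 = 1.5
1.5 * 1.5 = 2.25
ratio = 10^2.25 = 177.83

177.83


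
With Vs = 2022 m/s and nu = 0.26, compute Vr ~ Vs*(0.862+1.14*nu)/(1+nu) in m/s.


Numerator factor = 0.862 + 1.14*0.26 = 1.1584
Denominator = 1 + 0.26 = 1.26
Vr = 2022 * 1.1584 / 1.26 = 1858.96 m/s

1858.96


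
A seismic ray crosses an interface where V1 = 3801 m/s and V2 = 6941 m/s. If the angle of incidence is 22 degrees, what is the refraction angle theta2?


sin(theta1) = sin(22 deg) = 0.374607
sin(theta2) = V2/V1 * sin(theta1) = 6941/3801 * 0.374607 = 0.684068
theta2 = arcsin(0.684068) = 43.1624 degrees

43.1624


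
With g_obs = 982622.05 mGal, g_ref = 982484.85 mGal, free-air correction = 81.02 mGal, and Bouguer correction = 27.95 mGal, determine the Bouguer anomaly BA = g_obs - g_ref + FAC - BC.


BA = g_obs - g_ref + FAC - BC
= 982622.05 - 982484.85 + 81.02 - 27.95
= 190.27 mGal

190.27


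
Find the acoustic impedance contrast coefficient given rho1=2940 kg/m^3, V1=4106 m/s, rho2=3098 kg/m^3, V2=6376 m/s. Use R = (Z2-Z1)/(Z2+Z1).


Z1 = 2940 * 4106 = 12071640
Z2 = 3098 * 6376 = 19752848
R = (19752848 - 12071640) / (19752848 + 12071640) = 7681208 / 31824488 = 0.2414

0.2414


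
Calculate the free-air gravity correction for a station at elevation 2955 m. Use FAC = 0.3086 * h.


FAC = 0.3086 * h
= 0.3086 * 2955
= 911.913 mGal

911.913


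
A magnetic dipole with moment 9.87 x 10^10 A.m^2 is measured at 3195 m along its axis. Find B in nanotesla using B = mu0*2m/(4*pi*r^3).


m = 9.87 x 10^10 = 98700000000 A.m^2
2m = 197400000000 A.m^2
r^3 = 3195^3 = 32614639875
B = (4pi*10^-7) * 197400000000 / (4*pi * 32614639875) * 1e9
= 248060.155927 / 409847652123.11 * 1e9
= 605.2497 nT

605.2497


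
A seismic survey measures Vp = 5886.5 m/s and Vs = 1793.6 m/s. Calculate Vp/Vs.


Vp/Vs = 5886.5 / 1793.6
= 3.2819

3.2819


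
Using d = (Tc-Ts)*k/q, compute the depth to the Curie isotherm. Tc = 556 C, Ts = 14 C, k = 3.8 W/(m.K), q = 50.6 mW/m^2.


T_Curie - T_surf = 556 - 14 = 542 C
Convert q to W/m^2: 50.6 mW/m^2 = 0.0506 W/m^2
d = 542 * 3.8 / 0.0506 = 40703.56 m

40703.56


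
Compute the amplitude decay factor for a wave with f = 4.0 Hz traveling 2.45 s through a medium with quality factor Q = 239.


pi*f*t/Q = pi*4.0*2.45/239 = 0.128818
A/A0 = exp(-0.128818) = 0.879134

0.879134


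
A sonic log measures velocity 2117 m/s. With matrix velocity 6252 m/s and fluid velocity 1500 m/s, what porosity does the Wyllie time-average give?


1/V - 1/Vm = 1/2117 - 1/6252 = 0.00031242
1/Vf - 1/Vm = 1/1500 - 1/6252 = 0.00050672
phi = 0.00031242 / 0.00050672 = 0.6166

0.6166


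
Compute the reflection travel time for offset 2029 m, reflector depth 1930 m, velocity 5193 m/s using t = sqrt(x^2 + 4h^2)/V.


x^2 + 4h^2 = 2029^2 + 4*1930^2 = 4116841 + 14899600 = 19016441
sqrt(19016441) = 4360.7844
t = 4360.7844 / 5193 = 0.8397 s

0.8397


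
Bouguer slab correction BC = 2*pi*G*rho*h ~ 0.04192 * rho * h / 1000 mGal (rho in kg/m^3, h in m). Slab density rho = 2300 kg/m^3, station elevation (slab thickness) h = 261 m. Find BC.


BC = 0.04192 * rho * h / 1000
= 0.04192 * 2300 * 261 / 1000
= 25.1646 mGal

25.1646


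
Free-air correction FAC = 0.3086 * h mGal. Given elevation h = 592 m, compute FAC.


FAC = 0.3086 * h
= 0.3086 * 592
= 182.6912 mGal

182.6912


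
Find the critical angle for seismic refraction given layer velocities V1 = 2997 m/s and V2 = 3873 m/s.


V1/V2 = 2997/3873 = 0.773819
theta_c = arcsin(0.773819) = 50.6981 degrees

50.6981


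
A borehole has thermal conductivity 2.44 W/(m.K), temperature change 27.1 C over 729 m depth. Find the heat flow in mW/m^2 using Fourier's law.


q = k * dT / dz * 1000
= 2.44 * 27.1 / 729 * 1000
= 0.090705 * 1000
= 90.7051 mW/m^2

90.7051


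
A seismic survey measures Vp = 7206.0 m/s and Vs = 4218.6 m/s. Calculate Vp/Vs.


Vp/Vs = 7206.0 / 4218.6
= 1.7081

1.7081


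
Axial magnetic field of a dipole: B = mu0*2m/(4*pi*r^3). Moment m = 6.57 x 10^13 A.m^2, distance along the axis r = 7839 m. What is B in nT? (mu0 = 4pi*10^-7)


m = 6.57 x 10^13 = 65700000000000 A.m^2
2m = 131400000000000 A.m^2
r^3 = 7839^3 = 481705930719
B = (4pi*10^-7) * 131400000000000 / (4*pi * 481705930719) * 1e9
= 165122109.87268 / 6053295252549.78 * 1e9
= 27278.0532 nT

27278.0532


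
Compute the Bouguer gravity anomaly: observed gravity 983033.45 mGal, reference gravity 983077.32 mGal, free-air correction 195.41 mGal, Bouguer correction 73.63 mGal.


BA = g_obs - g_ref + FAC - BC
= 983033.45 - 983077.32 + 195.41 - 73.63
= 77.91 mGal

77.91


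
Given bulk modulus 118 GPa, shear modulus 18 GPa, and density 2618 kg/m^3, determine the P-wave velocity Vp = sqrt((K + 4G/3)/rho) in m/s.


First compute the effective modulus:
K + 4G/3 = 118e9 + 4*18e9/3 = 142000000000.0 Pa
Then divide by density:
142000000000.0 / 2618 = 54239877.7693 Pa/(kg/m^3)
Take the square root:
Vp = sqrt(54239877.7693) = 7364.77 m/s

7364.77


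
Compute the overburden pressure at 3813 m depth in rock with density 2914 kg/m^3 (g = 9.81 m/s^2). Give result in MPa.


P = rho * g * z / 1e6
= 2914 * 9.81 * 3813 / 1e6
= 108999714.42 / 1e6
= 108.9997 MPa

108.9997


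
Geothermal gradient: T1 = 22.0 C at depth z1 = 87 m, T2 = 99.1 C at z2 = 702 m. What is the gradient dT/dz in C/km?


dT = 99.1 - 22.0 = 77.1 C
dz = 702 - 87 = 615 m
gradient = dT/dz * 1000 = 77.1/615 * 1000 = 125.3659 C/km

125.3659


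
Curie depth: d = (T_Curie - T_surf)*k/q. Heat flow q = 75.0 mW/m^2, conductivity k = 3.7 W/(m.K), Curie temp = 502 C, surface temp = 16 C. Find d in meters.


T_Curie - T_surf = 502 - 16 = 486 C
Convert q to W/m^2: 75.0 mW/m^2 = 0.075 W/m^2
d = 486 * 3.7 / 0.075 = 23976.0 m

23976.0


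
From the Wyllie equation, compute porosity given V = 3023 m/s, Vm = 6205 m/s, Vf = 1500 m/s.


1/V - 1/Vm = 1/3023 - 1/6205 = 0.00016964
1/Vf - 1/Vm = 1/1500 - 1/6205 = 0.00050551
phi = 0.00016964 / 0.00050551 = 0.3356

0.3356


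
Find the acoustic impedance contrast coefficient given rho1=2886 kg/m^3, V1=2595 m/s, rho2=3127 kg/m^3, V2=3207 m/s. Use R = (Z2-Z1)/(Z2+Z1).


Z1 = 2886 * 2595 = 7489170
Z2 = 3127 * 3207 = 10028289
R = (10028289 - 7489170) / (10028289 + 7489170) = 2539119 / 17517459 = 0.1449

0.1449


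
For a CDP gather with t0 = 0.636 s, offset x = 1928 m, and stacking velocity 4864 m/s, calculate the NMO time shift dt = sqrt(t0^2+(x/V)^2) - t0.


x/Vnmo = 1928/4864 = 0.396382
(x/Vnmo)^2 = 0.157118
t0^2 = 0.404496
sqrt(0.404496 + 0.157118) = 0.749409
dt = 0.749409 - 0.636 = 0.113409

0.113409


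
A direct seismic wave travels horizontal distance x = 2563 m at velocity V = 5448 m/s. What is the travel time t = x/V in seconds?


t = x / V
= 2563 / 5448
= 0.4704 s

0.4704


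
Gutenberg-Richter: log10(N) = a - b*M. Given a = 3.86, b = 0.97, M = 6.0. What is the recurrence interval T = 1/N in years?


log10(N) = 3.86 - 0.97*6.0 = -1.96
N = 10^-1.96 = 0.010965
T = 1/N = 1/0.010965 = 91.2011 years

91.2011


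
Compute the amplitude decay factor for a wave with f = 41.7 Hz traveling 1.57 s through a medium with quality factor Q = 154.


pi*f*t/Q = pi*41.7*1.57/154 = 1.335564
A/A0 = exp(-1.335564) = 0.26301

0.26301


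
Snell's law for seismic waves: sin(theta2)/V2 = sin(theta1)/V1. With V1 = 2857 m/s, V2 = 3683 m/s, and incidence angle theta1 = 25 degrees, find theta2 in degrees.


sin(theta1) = sin(25 deg) = 0.422618
sin(theta2) = V2/V1 * sin(theta1) = 3683/2857 * 0.422618 = 0.544803
theta2 = arcsin(0.544803) = 33.0112 degrees

33.0112


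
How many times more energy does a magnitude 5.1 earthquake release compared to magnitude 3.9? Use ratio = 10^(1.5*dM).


M2 - M1 = 5.1 - 3.9 = 1.2
1.5 * 1.2 = 1.8
ratio = 10^1.8 = 63.1

63.1


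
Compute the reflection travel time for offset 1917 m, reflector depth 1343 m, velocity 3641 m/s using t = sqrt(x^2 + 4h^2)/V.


x^2 + 4h^2 = 1917^2 + 4*1343^2 = 3674889 + 7214596 = 10889485
sqrt(10889485) = 3299.922
t = 3299.922 / 3641 = 0.9063 s

0.9063


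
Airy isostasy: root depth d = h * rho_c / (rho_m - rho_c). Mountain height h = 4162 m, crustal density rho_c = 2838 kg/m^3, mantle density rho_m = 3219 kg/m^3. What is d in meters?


rho_m - rho_c = 3219 - 2838 = 381
d = 4162 * 2838 / 381
= 11811756 / 381
= 31001.98 m

31001.98


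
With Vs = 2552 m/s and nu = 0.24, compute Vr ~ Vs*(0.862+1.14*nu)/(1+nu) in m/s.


Numerator factor = 0.862 + 1.14*0.24 = 1.1356
Denominator = 1 + 0.24 = 1.24
Vr = 2552 * 1.1356 / 1.24 = 2337.14 m/s

2337.14


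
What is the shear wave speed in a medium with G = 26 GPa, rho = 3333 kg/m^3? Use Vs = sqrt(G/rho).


Convert G to Pa: G = 26e9 Pa
Compute G/rho = 26e9 / 3333 = 7800780.078
Vs = sqrt(7800780.078) = 2792.99 m/s

2792.99


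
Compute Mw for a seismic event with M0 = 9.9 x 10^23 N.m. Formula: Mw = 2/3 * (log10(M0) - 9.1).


log10(M0) = log10(9.9 x 10^23) = 23.9956
Mw = 2/3 * (23.9956 - 9.1)
= 2/3 * 14.8956
= 9.93

9.93


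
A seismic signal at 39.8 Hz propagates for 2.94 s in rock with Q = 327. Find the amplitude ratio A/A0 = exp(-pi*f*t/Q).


pi*f*t/Q = pi*39.8*2.94/327 = 1.124171
A/A0 = exp(-1.124171) = 0.324922

0.324922


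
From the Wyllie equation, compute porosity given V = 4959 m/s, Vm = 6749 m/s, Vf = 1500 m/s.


1/V - 1/Vm = 1/4959 - 1/6749 = 5.348e-05
1/Vf - 1/Vm = 1/1500 - 1/6749 = 0.0005185
phi = 5.348e-05 / 0.0005185 = 0.1032

0.1032


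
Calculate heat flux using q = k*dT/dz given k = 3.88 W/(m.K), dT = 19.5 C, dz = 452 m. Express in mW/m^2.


q = k * dT / dz * 1000
= 3.88 * 19.5 / 452 * 1000
= 0.167389 * 1000
= 167.3894 mW/m^2

167.3894


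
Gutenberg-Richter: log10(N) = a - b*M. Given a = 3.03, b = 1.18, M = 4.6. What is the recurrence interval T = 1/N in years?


log10(N) = 3.03 - 1.18*4.6 = -2.398
N = 10^-2.398 = 0.003999
T = 1/N = 1/0.003999 = 250.0345 years

250.0345


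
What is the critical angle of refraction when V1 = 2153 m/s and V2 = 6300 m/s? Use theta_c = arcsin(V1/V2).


V1/V2 = 2153/6300 = 0.341746
theta_c = arcsin(0.341746) = 19.9833 degrees

19.9833


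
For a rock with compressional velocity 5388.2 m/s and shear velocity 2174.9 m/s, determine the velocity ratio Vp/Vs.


Vp/Vs = 5388.2 / 2174.9
= 2.4774

2.4774


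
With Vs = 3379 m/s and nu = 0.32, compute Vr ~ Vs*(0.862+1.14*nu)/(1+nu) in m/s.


Numerator factor = 0.862 + 1.14*0.32 = 1.2268
Denominator = 1 + 0.32 = 1.32
Vr = 3379 * 1.2268 / 1.32 = 3140.42 m/s

3140.42


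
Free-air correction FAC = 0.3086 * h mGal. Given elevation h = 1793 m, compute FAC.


FAC = 0.3086 * h
= 0.3086 * 1793
= 553.3198 mGal

553.3198


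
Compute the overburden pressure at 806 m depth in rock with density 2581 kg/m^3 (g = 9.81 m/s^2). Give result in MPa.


P = rho * g * z / 1e6
= 2581 * 9.81 * 806 / 1e6
= 20407605.66 / 1e6
= 20.4076 MPa

20.4076


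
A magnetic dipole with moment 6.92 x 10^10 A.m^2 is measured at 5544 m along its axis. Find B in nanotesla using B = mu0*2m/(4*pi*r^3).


m = 6.92 x 10^10 = 69200000000 A.m^2
2m = 138400000000 A.m^2
r^3 = 5544^3 = 170400029184
B = (4pi*10^-7) * 138400000000 / (4*pi * 170400029184) * 1e9
= 173918.569303 / 2141309919423.76 * 1e9
= 81.2206 nT

81.2206


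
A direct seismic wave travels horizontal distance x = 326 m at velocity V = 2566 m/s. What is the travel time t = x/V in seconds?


t = x / V
= 326 / 2566
= 0.127 s

0.127


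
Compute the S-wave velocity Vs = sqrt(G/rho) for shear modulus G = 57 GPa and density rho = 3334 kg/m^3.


Convert G to Pa: G = 57e9 Pa
Compute G/rho = 57e9 / 3334 = 17096580.6839
Vs = sqrt(17096580.6839) = 4134.8 m/s

4134.8


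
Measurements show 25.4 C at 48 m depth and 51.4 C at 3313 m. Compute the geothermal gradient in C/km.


dT = 51.4 - 25.4 = 26.0 C
dz = 3313 - 48 = 3265 m
gradient = dT/dz * 1000 = 26.0/3265 * 1000 = 7.9632 C/km

7.9632


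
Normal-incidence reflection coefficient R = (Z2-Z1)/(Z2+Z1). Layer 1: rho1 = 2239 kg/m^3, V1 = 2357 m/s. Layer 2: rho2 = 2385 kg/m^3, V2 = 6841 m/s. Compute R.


Z1 = 2239 * 2357 = 5277323
Z2 = 2385 * 6841 = 16315785
R = (16315785 - 5277323) / (16315785 + 5277323) = 11038462 / 21593108 = 0.5112

0.5112


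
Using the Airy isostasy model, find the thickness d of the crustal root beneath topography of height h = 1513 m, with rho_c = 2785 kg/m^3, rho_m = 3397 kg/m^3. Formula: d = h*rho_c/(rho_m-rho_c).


rho_m - rho_c = 3397 - 2785 = 612
d = 1513 * 2785 / 612
= 4213705 / 612
= 6885.14 m

6885.14


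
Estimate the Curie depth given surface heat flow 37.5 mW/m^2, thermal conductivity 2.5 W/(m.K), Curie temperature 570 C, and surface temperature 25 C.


T_Curie - T_surf = 570 - 25 = 545 C
Convert q to W/m^2: 37.5 mW/m^2 = 0.0375 W/m^2
d = 545 * 2.5 / 0.0375 = 36333.33 m

36333.33


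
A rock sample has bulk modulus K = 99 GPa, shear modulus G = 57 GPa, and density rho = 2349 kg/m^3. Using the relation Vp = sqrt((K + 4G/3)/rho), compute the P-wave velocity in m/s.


First compute the effective modulus:
K + 4G/3 = 99e9 + 4*57e9/3 = 175000000000.0 Pa
Then divide by density:
175000000000.0 / 2349 = 74499787.1435 Pa/(kg/m^3)
Take the square root:
Vp = sqrt(74499787.1435) = 8631.33 m/s

8631.33


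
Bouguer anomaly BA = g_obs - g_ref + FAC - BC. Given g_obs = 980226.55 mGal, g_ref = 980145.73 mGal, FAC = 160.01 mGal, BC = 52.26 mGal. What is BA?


BA = g_obs - g_ref + FAC - BC
= 980226.55 - 980145.73 + 160.01 - 52.26
= 188.57 mGal

188.57


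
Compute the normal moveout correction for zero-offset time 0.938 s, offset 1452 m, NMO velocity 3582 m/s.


x/Vnmo = 1452/3582 = 0.40536
(x/Vnmo)^2 = 0.164317
t0^2 = 0.879844
sqrt(0.879844 + 0.164317) = 1.021842
dt = 1.021842 - 0.938 = 0.083842

0.083842


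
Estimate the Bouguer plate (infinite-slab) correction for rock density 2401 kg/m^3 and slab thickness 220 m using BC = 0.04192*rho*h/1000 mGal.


BC = 0.04192 * rho * h / 1000
= 0.04192 * 2401 * 220 / 1000
= 22.143 mGal

22.143


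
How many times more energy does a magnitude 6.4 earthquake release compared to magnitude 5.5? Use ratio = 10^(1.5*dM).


M2 - M1 = 6.4 - 5.5 = 0.9
1.5 * 0.9 = 1.35
ratio = 10^1.35 = 22.39

22.39


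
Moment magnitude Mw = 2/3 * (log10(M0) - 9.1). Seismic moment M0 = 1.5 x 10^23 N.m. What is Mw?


log10(M0) = log10(1.5 x 10^23) = 23.1761
Mw = 2/3 * (23.1761 - 9.1)
= 2/3 * 14.0761
= 9.38

9.38


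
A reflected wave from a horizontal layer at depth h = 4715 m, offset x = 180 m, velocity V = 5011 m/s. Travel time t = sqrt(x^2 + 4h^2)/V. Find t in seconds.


x^2 + 4h^2 = 180^2 + 4*4715^2 = 32400 + 88924900 = 88957300
sqrt(88957300) = 9431.7178
t = 9431.7178 / 5011 = 1.8822 s

1.8822


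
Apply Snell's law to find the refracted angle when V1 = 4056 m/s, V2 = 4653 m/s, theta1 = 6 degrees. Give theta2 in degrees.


sin(theta1) = sin(6 deg) = 0.104528
sin(theta2) = V2/V1 * sin(theta1) = 4653/4056 * 0.104528 = 0.119914
theta2 = arcsin(0.119914) = 6.8871 degrees

6.8871


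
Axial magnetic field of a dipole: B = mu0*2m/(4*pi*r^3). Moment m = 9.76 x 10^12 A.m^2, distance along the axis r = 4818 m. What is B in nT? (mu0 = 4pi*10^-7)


m = 9.76 x 10^12 = 9760000000000 A.m^2
2m = 19520000000000 A.m^2
r^3 = 4818^3 = 111840831432
B = (4pi*10^-7) * 19520000000000 / (4*pi * 111840831432) * 1e9
= 24529555.439229 / 1405433337592.58 * 1e9
= 17453.3753 nT

17453.3753


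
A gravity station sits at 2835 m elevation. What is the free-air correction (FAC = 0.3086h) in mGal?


FAC = 0.3086 * h
= 0.3086 * 2835
= 874.881 mGal

874.881


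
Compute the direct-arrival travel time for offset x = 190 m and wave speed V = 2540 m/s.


t = x / V
= 190 / 2540
= 0.0748 s

0.0748


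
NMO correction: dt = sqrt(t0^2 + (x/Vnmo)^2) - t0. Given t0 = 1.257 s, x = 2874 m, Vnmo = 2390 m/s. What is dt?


x/Vnmo = 2874/2390 = 1.20251
(x/Vnmo)^2 = 1.446031
t0^2 = 1.580049
sqrt(1.580049 + 1.446031) = 1.739563
dt = 1.739563 - 1.257 = 0.482563

0.482563


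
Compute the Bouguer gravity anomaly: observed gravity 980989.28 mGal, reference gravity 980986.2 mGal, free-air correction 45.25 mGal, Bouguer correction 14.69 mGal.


BA = g_obs - g_ref + FAC - BC
= 980989.28 - 980986.2 + 45.25 - 14.69
= 33.64 mGal

33.64


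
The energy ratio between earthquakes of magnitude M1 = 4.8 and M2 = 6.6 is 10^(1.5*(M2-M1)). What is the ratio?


M2 - M1 = 6.6 - 4.8 = 1.8
1.5 * 1.8 = 2.7
ratio = 10^2.7 = 501.19

501.19


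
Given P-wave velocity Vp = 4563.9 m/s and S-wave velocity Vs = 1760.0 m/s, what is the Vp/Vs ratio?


Vp/Vs = 4563.9 / 1760.0
= 2.5931

2.5931


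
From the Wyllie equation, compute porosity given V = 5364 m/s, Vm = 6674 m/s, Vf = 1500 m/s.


1/V - 1/Vm = 1/5364 - 1/6674 = 3.659e-05
1/Vf - 1/Vm = 1/1500 - 1/6674 = 0.00051683
phi = 3.659e-05 / 0.00051683 = 0.0708

0.0708


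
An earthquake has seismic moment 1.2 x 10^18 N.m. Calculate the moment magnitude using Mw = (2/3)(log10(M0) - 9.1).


log10(M0) = log10(1.2 x 10^18) = 18.0792
Mw = 2/3 * (18.0792 - 9.1)
= 2/3 * 8.9792
= 5.99

5.99


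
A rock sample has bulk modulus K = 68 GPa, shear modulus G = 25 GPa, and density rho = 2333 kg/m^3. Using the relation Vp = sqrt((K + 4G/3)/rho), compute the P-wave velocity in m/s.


First compute the effective modulus:
K + 4G/3 = 68e9 + 4*25e9/3 = 101333333333.33 Pa
Then divide by density:
101333333333.33 / 2333 = 43434776.3966 Pa/(kg/m^3)
Take the square root:
Vp = sqrt(43434776.3966) = 6590.51 m/s

6590.51


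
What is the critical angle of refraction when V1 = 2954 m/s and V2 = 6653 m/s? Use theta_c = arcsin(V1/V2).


V1/V2 = 2954/6653 = 0.44401
theta_c = arcsin(0.44401) = 26.36 degrees

26.36


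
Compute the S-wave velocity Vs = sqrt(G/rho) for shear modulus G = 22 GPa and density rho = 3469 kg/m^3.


Convert G to Pa: G = 22e9 Pa
Compute G/rho = 22e9 / 3469 = 6341885.2695
Vs = sqrt(6341885.2695) = 2518.31 m/s

2518.31


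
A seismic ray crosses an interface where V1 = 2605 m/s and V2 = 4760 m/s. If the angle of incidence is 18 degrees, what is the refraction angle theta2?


sin(theta1) = sin(18 deg) = 0.309017
sin(theta2) = V2/V1 * sin(theta1) = 4760/2605 * 0.309017 = 0.564653
theta2 = arcsin(0.564653) = 34.3782 degrees

34.3782


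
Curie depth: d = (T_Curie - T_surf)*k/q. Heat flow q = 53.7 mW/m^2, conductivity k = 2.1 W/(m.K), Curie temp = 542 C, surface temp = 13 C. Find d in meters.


T_Curie - T_surf = 542 - 13 = 529 C
Convert q to W/m^2: 53.7 mW/m^2 = 0.0537 W/m^2
d = 529 * 2.1 / 0.0537 = 20687.15 m

20687.15


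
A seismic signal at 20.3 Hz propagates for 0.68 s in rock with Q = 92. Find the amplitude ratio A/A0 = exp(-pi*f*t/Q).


pi*f*t/Q = pi*20.3*0.68/92 = 0.471375
A/A0 = exp(-0.471375) = 0.624143

0.624143


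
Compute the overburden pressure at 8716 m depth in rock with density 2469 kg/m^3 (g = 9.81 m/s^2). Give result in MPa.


P = rho * g * z / 1e6
= 2469 * 9.81 * 8716 / 1e6
= 211109277.24 / 1e6
= 211.1093 MPa

211.1093


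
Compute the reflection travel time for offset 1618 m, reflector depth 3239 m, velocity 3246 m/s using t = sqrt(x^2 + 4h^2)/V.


x^2 + 4h^2 = 1618^2 + 4*3239^2 = 2617924 + 41964484 = 44582408
sqrt(44582408) = 6677.0059
t = 6677.0059 / 3246 = 2.057 s

2.057


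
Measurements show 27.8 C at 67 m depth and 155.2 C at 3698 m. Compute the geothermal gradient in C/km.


dT = 155.2 - 27.8 = 127.4 C
dz = 3698 - 67 = 3631 m
gradient = dT/dz * 1000 = 127.4/3631 * 1000 = 35.0868 C/km

35.0868


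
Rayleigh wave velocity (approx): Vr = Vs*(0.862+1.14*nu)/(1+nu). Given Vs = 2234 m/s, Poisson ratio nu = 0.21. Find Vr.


Numerator factor = 0.862 + 1.14*0.21 = 1.1014
Denominator = 1 + 0.21 = 1.21
Vr = 2234 * 1.1014 / 1.21 = 2033.49 m/s

2033.49


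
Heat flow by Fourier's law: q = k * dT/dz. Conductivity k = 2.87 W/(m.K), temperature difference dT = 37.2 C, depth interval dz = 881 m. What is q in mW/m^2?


q = k * dT / dz * 1000
= 2.87 * 37.2 / 881 * 1000
= 0.121185 * 1000
= 121.185 mW/m^2

121.185


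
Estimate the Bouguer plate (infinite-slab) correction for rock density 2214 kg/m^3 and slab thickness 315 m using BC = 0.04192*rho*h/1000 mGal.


BC = 0.04192 * rho * h / 1000
= 0.04192 * 2214 * 315 / 1000
= 29.2354 mGal

29.2354


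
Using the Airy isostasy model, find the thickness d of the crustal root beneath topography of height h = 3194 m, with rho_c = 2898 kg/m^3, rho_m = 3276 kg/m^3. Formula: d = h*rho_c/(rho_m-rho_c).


rho_m - rho_c = 3276 - 2898 = 378
d = 3194 * 2898 / 378
= 9256212 / 378
= 24487.33 m

24487.33


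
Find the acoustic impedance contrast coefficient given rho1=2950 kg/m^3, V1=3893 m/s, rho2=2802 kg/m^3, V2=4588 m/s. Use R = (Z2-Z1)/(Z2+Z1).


Z1 = 2950 * 3893 = 11484350
Z2 = 2802 * 4588 = 12855576
R = (12855576 - 11484350) / (12855576 + 11484350) = 1371226 / 24339926 = 0.0563

0.0563


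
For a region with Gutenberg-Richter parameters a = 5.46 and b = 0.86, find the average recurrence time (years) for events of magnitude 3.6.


log10(N) = 5.46 - 0.86*3.6 = 2.364
N = 10^2.364 = 231.206479
T = 1/N = 1/231.206479 = 0.0043 years

0.0043


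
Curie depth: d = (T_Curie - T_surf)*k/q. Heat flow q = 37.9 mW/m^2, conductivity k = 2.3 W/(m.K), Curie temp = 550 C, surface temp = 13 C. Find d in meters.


T_Curie - T_surf = 550 - 13 = 537 C
Convert q to W/m^2: 37.9 mW/m^2 = 0.0379 W/m^2
d = 537 * 2.3 / 0.0379 = 32588.39 m

32588.39


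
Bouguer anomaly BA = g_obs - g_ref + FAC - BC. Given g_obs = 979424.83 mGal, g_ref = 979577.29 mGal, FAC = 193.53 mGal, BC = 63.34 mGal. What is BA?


BA = g_obs - g_ref + FAC - BC
= 979424.83 - 979577.29 + 193.53 - 63.34
= -22.27 mGal

-22.27


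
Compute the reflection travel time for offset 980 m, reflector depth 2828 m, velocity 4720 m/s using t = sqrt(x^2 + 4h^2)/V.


x^2 + 4h^2 = 980^2 + 4*2828^2 = 960400 + 31990336 = 32950736
sqrt(32950736) = 5740.2732
t = 5740.2732 / 4720 = 1.2162 s

1.2162


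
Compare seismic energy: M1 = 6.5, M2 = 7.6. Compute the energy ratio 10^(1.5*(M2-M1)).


M2 - M1 = 7.6 - 6.5 = 1.1
1.5 * 1.1 = 1.65
ratio = 10^1.65 = 44.67

44.67


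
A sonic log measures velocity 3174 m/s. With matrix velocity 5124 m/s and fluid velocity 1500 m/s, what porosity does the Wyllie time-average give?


1/V - 1/Vm = 1/3174 - 1/5124 = 0.0001199
1/Vf - 1/Vm = 1/1500 - 1/5124 = 0.00047151
phi = 0.0001199 / 0.00047151 = 0.2543

0.2543


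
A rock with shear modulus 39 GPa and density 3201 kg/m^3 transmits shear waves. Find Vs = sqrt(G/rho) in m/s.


Convert G to Pa: G = 39e9 Pa
Compute G/rho = 39e9 / 3201 = 12183692.5961
Vs = sqrt(12183692.5961) = 3490.51 m/s

3490.51


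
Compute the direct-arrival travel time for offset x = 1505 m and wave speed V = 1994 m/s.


t = x / V
= 1505 / 1994
= 0.7548 s

0.7548


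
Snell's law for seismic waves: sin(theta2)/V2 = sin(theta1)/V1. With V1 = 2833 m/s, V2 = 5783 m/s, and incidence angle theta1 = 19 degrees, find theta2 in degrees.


sin(theta1) = sin(19 deg) = 0.325568
sin(theta2) = V2/V1 * sin(theta1) = 5783/2833 * 0.325568 = 0.664582
theta2 = arcsin(0.664582) = 41.6503 degrees

41.6503


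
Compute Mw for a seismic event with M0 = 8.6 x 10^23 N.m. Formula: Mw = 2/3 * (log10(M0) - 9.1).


log10(M0) = log10(8.6 x 10^23) = 23.9345
Mw = 2/3 * (23.9345 - 9.1)
= 2/3 * 14.8345
= 9.89

9.89


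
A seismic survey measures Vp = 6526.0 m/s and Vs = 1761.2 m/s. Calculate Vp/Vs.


Vp/Vs = 6526.0 / 1761.2
= 3.7054

3.7054


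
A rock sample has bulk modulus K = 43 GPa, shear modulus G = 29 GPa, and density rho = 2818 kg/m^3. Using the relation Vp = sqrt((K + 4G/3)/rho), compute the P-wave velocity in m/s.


First compute the effective modulus:
K + 4G/3 = 43e9 + 4*29e9/3 = 81666666666.67 Pa
Then divide by density:
81666666666.67 / 2818 = 28980364.3246 Pa/(kg/m^3)
Take the square root:
Vp = sqrt(28980364.3246) = 5383.34 m/s

5383.34


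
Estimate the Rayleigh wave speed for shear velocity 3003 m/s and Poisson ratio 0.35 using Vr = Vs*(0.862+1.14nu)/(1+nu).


Numerator factor = 0.862 + 1.14*0.35 = 1.261
Denominator = 1 + 0.35 = 1.35
Vr = 3003 * 1.261 / 1.35 = 2805.02 m/s

2805.02


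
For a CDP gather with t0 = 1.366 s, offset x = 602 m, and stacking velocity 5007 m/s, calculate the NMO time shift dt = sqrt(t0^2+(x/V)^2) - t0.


x/Vnmo = 602/5007 = 0.120232
(x/Vnmo)^2 = 0.014456
t0^2 = 1.865956
sqrt(1.865956 + 0.014456) = 1.371281
dt = 1.371281 - 1.366 = 0.005281

0.005281


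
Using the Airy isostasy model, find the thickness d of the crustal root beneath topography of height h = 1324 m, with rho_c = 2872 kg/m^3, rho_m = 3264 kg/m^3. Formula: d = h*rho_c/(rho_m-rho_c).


rho_m - rho_c = 3264 - 2872 = 392
d = 1324 * 2872 / 392
= 3802528 / 392
= 9700.33 m

9700.33


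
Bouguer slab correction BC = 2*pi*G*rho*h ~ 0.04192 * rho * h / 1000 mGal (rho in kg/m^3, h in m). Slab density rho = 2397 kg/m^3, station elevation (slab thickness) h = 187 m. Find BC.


BC = 0.04192 * rho * h / 1000
= 0.04192 * 2397 * 187 / 1000
= 18.7902 mGal

18.7902


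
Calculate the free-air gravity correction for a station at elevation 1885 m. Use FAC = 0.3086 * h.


FAC = 0.3086 * h
= 0.3086 * 1885
= 581.711 mGal

581.711


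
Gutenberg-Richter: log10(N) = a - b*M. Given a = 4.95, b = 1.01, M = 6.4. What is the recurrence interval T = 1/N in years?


log10(N) = 4.95 - 1.01*6.4 = -1.514
N = 10^-1.514 = 0.03062
T = 1/N = 1/0.03062 = 32.6588 years

32.6588


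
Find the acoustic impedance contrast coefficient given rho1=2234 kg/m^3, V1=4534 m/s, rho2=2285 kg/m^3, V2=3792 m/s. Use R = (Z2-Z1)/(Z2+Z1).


Z1 = 2234 * 4534 = 10128956
Z2 = 2285 * 3792 = 8664720
R = (8664720 - 10128956) / (8664720 + 10128956) = -1464236 / 18793676 = -0.0779

-0.0779


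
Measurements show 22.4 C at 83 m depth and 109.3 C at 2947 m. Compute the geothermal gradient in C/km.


dT = 109.3 - 22.4 = 86.9 C
dz = 2947 - 83 = 2864 m
gradient = dT/dz * 1000 = 86.9/2864 * 1000 = 30.3422 C/km

30.3422


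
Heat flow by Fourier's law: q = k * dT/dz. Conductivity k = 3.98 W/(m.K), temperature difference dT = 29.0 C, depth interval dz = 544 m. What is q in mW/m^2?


q = k * dT / dz * 1000
= 3.98 * 29.0 / 544 * 1000
= 0.212169 * 1000
= 212.1691 mW/m^2

212.1691


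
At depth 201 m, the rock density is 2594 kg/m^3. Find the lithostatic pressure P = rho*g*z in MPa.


P = rho * g * z / 1e6
= 2594 * 9.81 * 201 / 1e6
= 5114875.14 / 1e6
= 5.1149 MPa

5.1149


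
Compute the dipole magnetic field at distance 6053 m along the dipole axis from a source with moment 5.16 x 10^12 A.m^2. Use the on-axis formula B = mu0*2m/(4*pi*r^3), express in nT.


m = 5.16 x 10^12 = 5160000000000 A.m^2
2m = 10320000000000 A.m^2
r^3 = 6053^3 = 221774710877
B = (4pi*10^-7) * 10320000000000 / (4*pi * 221774710877) * 1e9
= 12968494.474019 / 2786903209772.73 * 1e9
= 4653.371 nT

4653.371


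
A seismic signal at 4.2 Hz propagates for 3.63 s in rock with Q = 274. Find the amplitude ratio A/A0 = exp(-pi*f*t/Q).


pi*f*t/Q = pi*4.2*3.63/274 = 0.174806
A/A0 = exp(-0.174806) = 0.83962

0.83962


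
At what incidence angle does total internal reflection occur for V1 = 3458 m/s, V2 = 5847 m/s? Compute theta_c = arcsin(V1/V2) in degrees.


V1/V2 = 3458/5847 = 0.591414
theta_c = arcsin(0.591414) = 36.2574 degrees

36.2574


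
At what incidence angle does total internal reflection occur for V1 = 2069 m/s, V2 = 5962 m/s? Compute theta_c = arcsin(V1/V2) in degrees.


V1/V2 = 2069/5962 = 0.347031
theta_c = arcsin(0.347031) = 20.3058 degrees

20.3058


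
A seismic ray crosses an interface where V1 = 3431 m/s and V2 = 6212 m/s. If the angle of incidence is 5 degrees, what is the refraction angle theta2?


sin(theta1) = sin(5 deg) = 0.087156
sin(theta2) = V2/V1 * sin(theta1) = 6212/3431 * 0.087156 = 0.1578
theta2 = arcsin(0.1578) = 9.0792 degrees

9.0792


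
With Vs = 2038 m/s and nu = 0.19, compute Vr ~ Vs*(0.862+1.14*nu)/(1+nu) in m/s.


Numerator factor = 0.862 + 1.14*0.19 = 1.0786
Denominator = 1 + 0.19 = 1.19
Vr = 2038 * 1.0786 / 1.19 = 1847.22 m/s

1847.22


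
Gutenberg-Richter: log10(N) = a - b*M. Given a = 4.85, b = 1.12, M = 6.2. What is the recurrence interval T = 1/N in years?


log10(N) = 4.85 - 1.12*6.2 = -2.094
N = 10^-2.094 = 0.008054
T = 1/N = 1/0.008054 = 124.1652 years

124.1652


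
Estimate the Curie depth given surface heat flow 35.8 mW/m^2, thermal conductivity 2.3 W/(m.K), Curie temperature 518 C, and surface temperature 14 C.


T_Curie - T_surf = 518 - 14 = 504 C
Convert q to W/m^2: 35.8 mW/m^2 = 0.0358 W/m^2
d = 504 * 2.3 / 0.0358 = 32379.89 m

32379.89


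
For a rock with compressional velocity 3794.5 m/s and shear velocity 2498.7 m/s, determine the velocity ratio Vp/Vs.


Vp/Vs = 3794.5 / 2498.7
= 1.5186

1.5186


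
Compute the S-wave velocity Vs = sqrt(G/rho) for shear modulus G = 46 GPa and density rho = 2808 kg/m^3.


Convert G to Pa: G = 46e9 Pa
Compute G/rho = 46e9 / 2808 = 16381766.3818
Vs = sqrt(16381766.3818) = 4047.44 m/s

4047.44


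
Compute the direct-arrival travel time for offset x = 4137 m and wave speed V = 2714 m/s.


t = x / V
= 4137 / 2714
= 1.5243 s

1.5243


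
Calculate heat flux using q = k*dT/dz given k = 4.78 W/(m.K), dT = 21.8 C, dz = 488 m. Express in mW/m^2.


q = k * dT / dz * 1000
= 4.78 * 21.8 / 488 * 1000
= 0.213533 * 1000
= 213.5328 mW/m^2

213.5328


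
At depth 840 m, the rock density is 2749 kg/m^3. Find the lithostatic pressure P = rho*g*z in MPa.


P = rho * g * z / 1e6
= 2749 * 9.81 * 840 / 1e6
= 22652859.6 / 1e6
= 22.6529 MPa

22.6529


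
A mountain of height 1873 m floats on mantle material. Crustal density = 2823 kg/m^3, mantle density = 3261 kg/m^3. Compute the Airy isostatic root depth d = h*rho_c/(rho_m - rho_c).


rho_m - rho_c = 3261 - 2823 = 438
d = 1873 * 2823 / 438
= 5287479 / 438
= 12071.87 m

12071.87


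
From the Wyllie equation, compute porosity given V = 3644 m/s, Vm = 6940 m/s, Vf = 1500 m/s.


1/V - 1/Vm = 1/3644 - 1/6940 = 0.00013033
1/Vf - 1/Vm = 1/1500 - 1/6940 = 0.00052257
phi = 0.00013033 / 0.00052257 = 0.2494

0.2494


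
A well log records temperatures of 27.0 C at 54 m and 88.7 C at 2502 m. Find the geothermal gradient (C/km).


dT = 88.7 - 27.0 = 61.7 C
dz = 2502 - 54 = 2448 m
gradient = dT/dz * 1000 = 61.7/2448 * 1000 = 25.2042 C/km

25.2042


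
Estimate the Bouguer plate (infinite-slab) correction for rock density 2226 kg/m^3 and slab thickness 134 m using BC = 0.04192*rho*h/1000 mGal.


BC = 0.04192 * rho * h / 1000
= 0.04192 * 2226 * 134 / 1000
= 12.5041 mGal

12.5041


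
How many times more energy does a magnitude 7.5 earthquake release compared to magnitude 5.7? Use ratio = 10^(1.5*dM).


M2 - M1 = 7.5 - 5.7 = 1.8
1.5 * 1.8 = 2.7
ratio = 10^2.7 = 501.19

501.19


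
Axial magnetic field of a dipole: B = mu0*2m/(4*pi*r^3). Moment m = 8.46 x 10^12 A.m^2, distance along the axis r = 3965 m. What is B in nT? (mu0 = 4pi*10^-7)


m = 8.46 x 10^12 = 8460000000000 A.m^2
2m = 16920000000000 A.m^2
r^3 = 3965^3 = 62334657125
B = (4pi*10^-7) * 16920000000000 / (4*pi * 62334657125) * 1e9
= 21262299.079496 / 783320403551.75 * 1e9
= 27143.8086 nT

27143.8086
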